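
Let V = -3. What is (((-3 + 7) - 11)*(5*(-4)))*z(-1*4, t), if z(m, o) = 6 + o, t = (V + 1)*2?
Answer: 280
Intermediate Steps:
t = -4 (t = (-3 + 1)*2 = -2*2 = -4)
(((-3 + 7) - 11)*(5*(-4)))*z(-1*4, t) = (((-3 + 7) - 11)*(5*(-4)))*(6 - 4) = ((4 - 11)*(-20))*2 = -7*(-20)*2 = 140*2 = 280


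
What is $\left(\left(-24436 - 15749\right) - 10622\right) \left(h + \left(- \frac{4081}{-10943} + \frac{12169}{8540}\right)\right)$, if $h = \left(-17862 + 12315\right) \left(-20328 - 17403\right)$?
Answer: $- \frac{993743513864257874129}{93453220} \approx -1.0634 \cdot 10^{13}$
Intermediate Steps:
$h = 209293857$ ($h = \left(-5547\right) \left(-37731\right) = 209293857$)
$\left(\left(-24436 - 15749\right) - 10622\right) \left(h + \left(- \frac{4081}{-10943} + \frac{12169}{8540}\right)\right) = \left(\left(-24436 - 15749\right) - 10622\right) \left(209293857 + \left(- \frac{4081}{-10943} + \frac{12169}{8540}\right)\right) = \left(\left(-24436 - 15749\right) - 10622\right) \left(209293857 + \left(\left(-4081\right) \left(- \frac{1}{10943}\right) + 12169 \cdot \frac{1}{8540}\right)\right) = \left(-40185 - 10622\right) \left(209293857 + \left(\frac{4081}{10943} + \frac{12169}{8540}\right)\right) = - 50807 \left(209293857 + \frac{168017107}{93453220}\right) = \left(-50807\right) \frac{19559185030886647}{93453220} = - \frac{993743513864257874129}{93453220}$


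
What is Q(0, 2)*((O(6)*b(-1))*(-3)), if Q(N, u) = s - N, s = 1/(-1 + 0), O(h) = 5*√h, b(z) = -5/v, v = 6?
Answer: -25*√6/2 ≈ -30.619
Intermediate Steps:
b(z) = -⅚ (b(z) = -5/6 = -5*⅙ = -⅚)
s = -1 (s = 1/(-1) = -1)
Q(N, u) = -1 - N
Q(0, 2)*((O(6)*b(-1))*(-3)) = (-1 - 1*0)*(((5*√6)*(-⅚))*(-3)) = (-1 + 0)*(-25*√6/6*(-3)) = -25*√6/2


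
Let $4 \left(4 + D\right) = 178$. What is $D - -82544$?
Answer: $\frac{165169}{2} \approx 82585.0$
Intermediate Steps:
$D = \frac{81}{2}$ ($D = -4 + \frac{1}{4} \cdot 178 = -4 + \frac{89}{2} = \frac{81}{2} \approx 40.5$)
$D - -82544 = \frac{81}{2} - -82544 = \frac{81}{2} + 82544 = \frac{165169}{2}$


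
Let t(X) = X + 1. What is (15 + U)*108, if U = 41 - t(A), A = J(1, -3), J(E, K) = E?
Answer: 5832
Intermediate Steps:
A = 1
t(X) = 1 + X
U = 39 (U = 41 - (1 + 1) = 41 - 1*2 = 41 - 2 = 39)
(15 + U)*108 = (15 + 39)*108 = 54*108 = 5832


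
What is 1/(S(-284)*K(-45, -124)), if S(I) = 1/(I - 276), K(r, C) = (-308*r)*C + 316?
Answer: 140/429581 ≈ 0.00032590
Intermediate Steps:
K(r, C) = 316 - 308*C*r (K(r, C) = -308*C*r + 316 = 316 - 308*C*r)
S(I) = 1/(-276 + I)
1/(S(-284)*K(-45, -124)) = 1/((1/(-276 - 284))*(316 - 308*(-124)*(-45))) = 1/((1/(-560))*(316 - 1718640)) = 1/(-1/560*(-1718324)) = -560*(-1/1718324) = 140/429581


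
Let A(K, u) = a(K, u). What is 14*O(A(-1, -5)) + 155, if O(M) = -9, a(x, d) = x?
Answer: 29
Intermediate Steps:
A(K, u) = K
14*O(A(-1, -5)) + 155 = 14*(-9) + 155 = -126 + 155 = 29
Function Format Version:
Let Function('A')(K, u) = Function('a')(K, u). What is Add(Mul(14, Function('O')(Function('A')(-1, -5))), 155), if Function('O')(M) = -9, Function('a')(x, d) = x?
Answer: 29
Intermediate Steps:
Function('A')(K, u) = K
Add(Mul(14, Function('O')(Function('A')(-1, -5))), 155) = Add(Mul(14, -9), 155) = Add(-126, 155) = 29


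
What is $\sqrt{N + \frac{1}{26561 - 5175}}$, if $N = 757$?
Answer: $\frac{\sqrt{1198001022}}{1258} \approx 27.514$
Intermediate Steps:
$\sqrt{N + \frac{1}{26561 - 5175}} = \sqrt{757 + \frac{1}{26561 - 5175}} = \sqrt{757 + \frac{1}{21386}} = \sqrt{\frac{16189203}{21386}} = \frac{\sqrt{1198001022}}{1258}$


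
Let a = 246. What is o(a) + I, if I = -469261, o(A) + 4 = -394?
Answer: -469659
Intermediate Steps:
o(A) = -398 (o(A) = -4 - 394 = -398)
o(a) + I = -398 - 469261 = -469659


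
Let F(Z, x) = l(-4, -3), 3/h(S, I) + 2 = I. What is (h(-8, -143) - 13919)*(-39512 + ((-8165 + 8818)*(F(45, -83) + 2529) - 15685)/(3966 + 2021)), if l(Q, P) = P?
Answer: 474138354452158/868115 ≈ 5.4617e+8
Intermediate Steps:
h(S, I) = 3/(-2 + I)
F(Z, x) = -3
(h(-8, -143) - 13919)*(-39512 + ((-8165 + 8818)*(F(45, -83) + 2529) - 15685)/(3966 + 2021)) = (3/(-2 - 143) - 13919)*(-39512 + ((-8165 + 8818)*(-3 + 2529) - 15685)/(3966 + 2021)) = (3/(-145) - 13919)*(-39512 + (653*2526 - 15685)/5987) = (3*(-1/145) - 13919)*(-39512 + (1649478 - 15685)*(1/5987)) = (-3/145 - 13919)*(-39512 + 1633793*(1/5987)) = -2018258*(-39512 + 1633793/5987)/145 = -2018258/145*(-234924551/5987) = 474138354452158/868115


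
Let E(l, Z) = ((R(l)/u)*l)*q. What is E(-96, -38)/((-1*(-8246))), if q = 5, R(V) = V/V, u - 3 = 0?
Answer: -80/4123 ≈ -0.019403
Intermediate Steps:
u = 3 (u = 3 + 0 = 3)
R(V) = 1
E(l, Z) = 5*l/3 (E(l, Z) = ((1/3)*l)*5 = ((1*(1/3))*l)*5 = (l/3)*5 = 5*l/3)
E(-96, -38)/((-1*(-8246))) = ((5/3)*(-96))/((-1*(-8246))) = -160/8246 = -160*1/8246 = -80/4123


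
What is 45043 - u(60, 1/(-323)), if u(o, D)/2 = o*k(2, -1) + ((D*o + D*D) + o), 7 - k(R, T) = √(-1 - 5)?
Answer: 4599174065/104329 + 120*I*√6 ≈ 44083.0 + 293.94*I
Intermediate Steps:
k(R, T) = 7 - I*√6 (k(R, T) = 7 - √(-1 - 5) = 7 - √(-6) = 7 - I*√6)
u(o, D) = 2*o + 2*D² + 2*D*o + 2*o*(7 - I*√6) (u(o, D) = 2*(o*(7 - I*√6) + ((D*o + D*D) + o)) = 2*(o*(7 - I*√6) + ((D*o + D²) + o)) = 2*(o*(7 - I*√6) + ((D² + D*o) + o)) = 2*(o*(7 - I*√6) + (o + D² + D*o)) = 2*(o + D² + D*o + o*(7 - I*√6)) = 2*o + 2*D² + 2*D*o + 2*o*(7 - I*√6))
45043 - u(60, 1/(-323)) = 45043 - (2*60 + 2*(1/(-323))² + 2*60/(-323) + 2*60*(7 - I*√6)) = 45043 - (120 + 2*(-1/323)² + 2*(-1/323)*60 + (840 - 120*I*√6)) = 45043 - (120 + 2*(1/104329) - 120/323 + (840 - 120*I*√6)) = 45043 - (120 + 2/104329 - 120/323 + (840 - 120*I*√6)) = 45043 - (100117082/104329 - 120*I*√6) = 45043 + (-100117082/104329 + 120*I*√6) = 4599174065/104329 + 120*I*√6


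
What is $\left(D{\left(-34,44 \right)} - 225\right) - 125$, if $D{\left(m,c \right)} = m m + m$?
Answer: $772$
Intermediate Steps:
$D{\left(m,c \right)} = m + m^{2}$ ($D{\left(m,c \right)} = m^{2} + m = m + m^{2}$)
$\left(D{\left(-34,44 \right)} - 225\right) - 125 = \left(- 34 \left(1 - 34\right) - 225\right) - 125 = \left(\left(-34\right) \left(-33\right) - 225\right) - 125 = \left(1122 - 225\right) - 125 = 897 - 125 = 772$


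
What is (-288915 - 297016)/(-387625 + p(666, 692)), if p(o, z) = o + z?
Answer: 585931/386267 ≈ 1.5169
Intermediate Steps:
(-288915 - 297016)/(-387625 + p(666, 692)) = (-288915 - 297016)/(-387625 + (666 + 692)) = -585931/(-387625 + 1358) = -585931/(-386267) = -585931*(-1/386267) = 585931/386267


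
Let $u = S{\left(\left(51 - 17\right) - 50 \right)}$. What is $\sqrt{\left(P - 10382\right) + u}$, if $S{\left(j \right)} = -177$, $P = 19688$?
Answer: $\sqrt{9129} \approx 95.546$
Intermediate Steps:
$u = -177$
$\sqrt{\left(P - 10382\right) + u} = \sqrt{\left(19688 - 10382\right) - 177} = \sqrt{9306 - 177} = \sqrt{9129}$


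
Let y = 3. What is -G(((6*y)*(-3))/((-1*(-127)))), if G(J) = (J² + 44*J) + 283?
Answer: -4265671/16129 ≈ -264.47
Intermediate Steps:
G(J) = 283 + J² + 44*J
-G(((6*y)*(-3))/((-1*(-127)))) = -(283 + (((6*3)*(-3))/((-1*(-127))))² + 44*(((6*3)*(-3))/((-1*(-127))))) = -(283 + ((18*(-3))/127)² + 44*((18*(-3))/127)) = -(283 + (-54*1/127)² + 44*(-54*1/127)) = -(283 + (-54/127)² + 44*(-54/127)) = -(283 + 2916/16129 - 2376/127) = -1*4265671/16129 = -4265671/16129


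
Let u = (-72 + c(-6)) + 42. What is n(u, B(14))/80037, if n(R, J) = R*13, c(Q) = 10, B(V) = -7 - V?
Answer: -260/80037 ≈ -0.0032485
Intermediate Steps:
u = -20 (u = (-72 + 10) + 42 = -62 + 42 = -20)
n(R, J) = 13*R
n(u, B(14))/80037 = (13*(-20))/80037 = -260*1/80037 = -260/80037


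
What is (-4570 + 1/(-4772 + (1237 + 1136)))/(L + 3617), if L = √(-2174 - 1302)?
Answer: -13218243309/10464569945 + 7308954*I*√869/10464569945 ≈ -1.2631 + 0.020589*I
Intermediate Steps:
L = 2*I*√869 (L = √(-3476) = 2*I*√869 ≈ 58.958*I)
(-4570 + 1/(-4772 + (1237 + 1136)))/(L + 3617) = (-4570 + 1/(-4772 + (1237 + 1136)))/(2*I*√869 + 3617) = (-4570 + 1/(-4772 + 2373))/(3617 + 2*I*√869) = (-4570 + 1/(-2399))/(3617 + 2*I*√869) = (-4570 - 1/2399)/(3617 + 2*I*√869) = -10963431/(2399*(3617 + 2*I*√869))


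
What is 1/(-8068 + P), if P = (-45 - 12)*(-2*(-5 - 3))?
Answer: -1/8980 ≈ -0.00011136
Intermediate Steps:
P = -912 (P = -(-114)*(-8) = -57*16 = -912)
1/(-8068 + P) = 1/(-8068 - 912) = 1/(-8980) = -1/8980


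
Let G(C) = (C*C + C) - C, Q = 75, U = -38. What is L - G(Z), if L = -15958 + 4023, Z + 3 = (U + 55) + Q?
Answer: -19856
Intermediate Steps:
Z = 89 (Z = -3 + ((-38 + 55) + 75) = -3 + (17 + 75) = -3 + 92 = 89)
G(C) = C² (G(C) = (C² + C) - C = (C + C²) - C = C²)
L = -11935
L - G(Z) = -11935 - 1*89² = -11935 - 1*7921 = -11935 - 7921 = -19856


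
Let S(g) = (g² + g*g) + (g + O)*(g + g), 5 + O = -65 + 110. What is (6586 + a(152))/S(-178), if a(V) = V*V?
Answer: 14845/56248 ≈ 0.26392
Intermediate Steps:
a(V) = V²
O = 40 (O = -5 + (-65 + 110) = -5 + 45 = 40)
S(g) = 2*g² + 2*g*(40 + g) (S(g) = (g² + g*g) + (g + 40)*(g + g) = (g² + g²) + (40 + g)*(2*g) = 2*g² + 2*g*(40 + g))
(6586 + a(152))/S(-178) = (6586 + 152²)/((4*(-178)*(20 - 178))) = (6586 + 23104)/((4*(-178)*(-158))) = 29690/112496 = 29690*(1/112496) = 14845/56248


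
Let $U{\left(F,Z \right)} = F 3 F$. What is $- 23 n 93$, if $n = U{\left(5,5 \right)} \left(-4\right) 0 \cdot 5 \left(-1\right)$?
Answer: $0$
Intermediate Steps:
$U{\left(F,Z \right)} = 3 F^{2}$ ($U{\left(F,Z \right)} = 3 F F = 3 F^{2}$)
$n = 0$ ($n = 3 \cdot 5^{2} \left(-4\right) 0 \cdot 5 \left(-1\right) = 3 \cdot 25 \left(-4\right) 0 \left(-1\right) = 75 \left(-4\right) 0 = \left(-300\right) 0 = 0$)
$- 23 n 93 = \left(-23\right) 0 \cdot 93 = 0 \cdot 93 = 0$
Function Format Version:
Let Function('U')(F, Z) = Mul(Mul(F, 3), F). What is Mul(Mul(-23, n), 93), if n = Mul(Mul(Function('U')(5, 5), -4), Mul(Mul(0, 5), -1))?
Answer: 0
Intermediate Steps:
Function('U')(F, Z) = Mul(3, Pow(F, 2)) (Function('U')(F, Z) = Mul(Mul(3, F), F) = Mul(3, Pow(F, 2)))
n = 0 (n = Mul(Mul(Mul(3, Pow(5, 2)), -4), Mul(Mul(0, 5), -1)) = Mul(Mul(Mul(3, 25), -4), Mul(0, -1)) = Mul(Mul(75, -4), 0) = Mul(-300, 0) = 0)
Mul(Mul(-23, n), 93) = Mul(Mul(-23, 0), 93) = Mul(0, 93) = 0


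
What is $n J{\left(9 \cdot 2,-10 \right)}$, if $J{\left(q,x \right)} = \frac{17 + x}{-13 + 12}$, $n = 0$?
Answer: $0$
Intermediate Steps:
$J{\left(q,x \right)} = -17 - x$ ($J{\left(q,x \right)} = \frac{17 + x}{-1} = \left(17 + x\right) \left(-1\right) = -17 - x$)
$n J{\left(9 \cdot 2,-10 \right)} = 0 \left(-17 - -10\right) = 0 \left(-17 + 10\right) = 0 \left(-7\right) = 0$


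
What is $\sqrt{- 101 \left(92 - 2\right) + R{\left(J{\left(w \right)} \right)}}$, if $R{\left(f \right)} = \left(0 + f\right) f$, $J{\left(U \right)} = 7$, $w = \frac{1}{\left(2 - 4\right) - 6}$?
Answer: $i \sqrt{9041} \approx 95.084 i$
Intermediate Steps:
$w = - \frac{1}{8}$ ($w = \frac{1}{\left(2 - 4\right) - 6} = \frac{1}{-2 - 6} = \frac{1}{-8} = - \frac{1}{8} \approx -0.125$)
$R{\left(f \right)} = f^{2}$ ($R{\left(f \right)} = f f = f^{2}$)
$\sqrt{- 101 \left(92 - 2\right) + R{\left(J{\left(w \right)} \right)}} = \sqrt{- 101 \left(92 - 2\right) + 7^{2}} = \sqrt{\left(-101\right) 90 + 49} = \sqrt{-9090 + 49} = \sqrt{-9041} = i \sqrt{9041}$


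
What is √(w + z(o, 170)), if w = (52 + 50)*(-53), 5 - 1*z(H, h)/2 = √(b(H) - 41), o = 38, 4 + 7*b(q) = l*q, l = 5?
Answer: √(-264404 - 14*I*√707)/7 ≈ 0.05171 - 73.458*I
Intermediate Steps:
b(q) = -4/7 + 5*q/7 (b(q) = -4/7 + (5*q)/7 = -4/7 + 5*q/7)
z(H, h) = 10 - 2*√(-291/7 + 5*H/7) (z(H, h) = 10 - 2*√((-4/7 + 5*H/7) - 41) = 10 - 2*√(-291/7 + 5*H/7))
w = -5406 (w = 102*(-53) = -5406)
√(w + z(o, 170)) = √(-5406 + (10 - 2*√(-2037 + 35*38)/7)) = √(-5406 + (10 - 2*√(-2037 + 1330)/7)) = √(-5406 + (10 - 2*I*√707/7)) = √(-5396 - 2*I*√707/7)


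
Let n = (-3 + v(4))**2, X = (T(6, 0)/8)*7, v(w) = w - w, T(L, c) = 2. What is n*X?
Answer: 63/4 ≈ 15.750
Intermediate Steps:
v(w) = 0
X = 7/4 (X = (2/8)*7 = ((1/8)*2)*7 = (1/4)*7 = 7/4 ≈ 1.7500)
n = 9 (n = (-3 + 0)**2 = (-3)**2 = 9)
n*X = 9*(7/4) = 63/4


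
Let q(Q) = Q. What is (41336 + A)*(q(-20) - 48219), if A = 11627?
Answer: -2554882157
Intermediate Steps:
(41336 + A)*(q(-20) - 48219) = (41336 + 11627)*(-20 - 48219) = 52963*(-48239) = -2554882157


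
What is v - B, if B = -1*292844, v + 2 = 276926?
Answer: 569768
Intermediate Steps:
v = 276924 (v = -2 + 276926 = 276924)
B = -292844
v - B = 276924 - 1*(-292844) = 276924 + 292844 = 569768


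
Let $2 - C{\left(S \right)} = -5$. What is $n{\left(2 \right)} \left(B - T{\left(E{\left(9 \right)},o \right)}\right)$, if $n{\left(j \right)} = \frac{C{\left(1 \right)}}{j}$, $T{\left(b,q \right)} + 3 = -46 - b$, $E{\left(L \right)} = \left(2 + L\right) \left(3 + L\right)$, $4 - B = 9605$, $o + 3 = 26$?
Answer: $-32970$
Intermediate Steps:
$o = 23$ ($o = -3 + 26 = 23$)
$C{\left(S \right)} = 7$ ($C{\left(S \right)} = 2 - -5 = 2 + 5 = 7$)
$B = -9601$ ($B = 4 - 9605 = -9601$)
$T{\left(b,q \right)} = -49 - b$ ($T{\left(b,q \right)} = -3 - \left(46 + b\right) = -49 - b$)
$n{\left(j \right)} = \frac{7}{j}$
$n{\left(2 \right)} \left(B - T{\left(E{\left(9 \right)},o \right)}\right) = \frac{7}{2} \left(-9601 - \left(-49 - \left(6 + 9^{2} + 5 \cdot 9\right)\right)\right) = 7 \cdot \frac{1}{2} \left(-9601 - \left(-49 - \left(6 + 81 + 45\right)\right)\right) = \frac{7 \left(-9601 - \left(-49 - 132\right)\right)}{2} = \frac{7 \left(-9601 - -181\right)}{2} = \frac{7 \left(-9601 + 181\right)}{2} = \frac{7}{2} \left(-9420\right) = -32970$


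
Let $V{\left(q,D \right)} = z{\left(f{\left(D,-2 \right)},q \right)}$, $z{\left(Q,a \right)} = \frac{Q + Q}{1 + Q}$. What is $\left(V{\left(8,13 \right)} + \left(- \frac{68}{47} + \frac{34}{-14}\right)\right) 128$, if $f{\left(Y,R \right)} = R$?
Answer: $\frac{5248}{329} \approx 15.951$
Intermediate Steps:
$z{\left(Q,a \right)} = \frac{2 Q}{1 + Q}$
$V{\left(q,D \right)} = 4$ ($V{\left(q,D \right)} = 2 \left(-2\right) \frac{1}{1 - 2} = 2 \left(-2\right) \frac{1}{-1} = 2 \left(-2\right) \left(-1\right) = 4$)
$\left(V{\left(8,13 \right)} + \left(- \frac{68}{47} + \frac{34}{-14}\right)\right) 128 = \left(4 + \left(- \frac{68}{47} + \frac{34}{-14}\right)\right) 128 = \left(4 + \left(\left(-68\right) \frac{1}{47} + 34 \left(- \frac{1}{14}\right)\right)\right) 128 = \left(4 - \frac{1275}{329}\right) 128 = \frac{41}{329} \cdot 128 = \frac{5248}{329}$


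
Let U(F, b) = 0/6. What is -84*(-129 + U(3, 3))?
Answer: 10836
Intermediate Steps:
U(F, b) = 0 (U(F, b) = 0*(1/6) = 0)
-84*(-129 + U(3, 3)) = -84*(-129 + 0) = -84*(-129) = 10836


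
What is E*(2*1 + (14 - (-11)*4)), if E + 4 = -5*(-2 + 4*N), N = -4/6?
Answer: 1160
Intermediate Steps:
N = -⅔ (N = -4*⅙ = -⅔ ≈ -0.66667)
E = 58/3 (E = -4 - 5*(-2 + 4*(-⅔)) = -4 - 5*(-2 - 8/3) = -4 - 5*(-14/3) = -4 + 70/3 = 58/3 ≈ 19.333)
E*(2*1 + (14 - (-11)*4)) = 58*(2*1 + (14 - (-11)*4))/3 = 58*(2 + (14 - 1*(-44)))/3 = 58*(2 + (14 + 44))/3 = 58*(2 + 58)/3 = (58/3)*60 = 1160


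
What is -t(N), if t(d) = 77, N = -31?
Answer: -77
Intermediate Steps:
-t(N) = -1*77 = -77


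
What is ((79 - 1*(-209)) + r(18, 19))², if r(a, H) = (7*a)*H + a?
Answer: 7290000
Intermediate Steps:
r(a, H) = a + 7*H*a (r(a, H) = 7*H*a + a = a + 7*H*a)
((79 - 1*(-209)) + r(18, 19))² = ((79 - 1*(-209)) + 18*(1 + 7*19))² = ((79 + 209) + 18*(1 + 133))² = (288 + 18*134)² = (288 + 2412)² = 2700² = 7290000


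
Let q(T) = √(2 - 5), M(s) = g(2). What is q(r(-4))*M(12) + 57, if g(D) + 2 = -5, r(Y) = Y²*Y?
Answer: 57 - 7*I*√3 ≈ 57.0 - 12.124*I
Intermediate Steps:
r(Y) = Y³
g(D) = -7 (g(D) = -2 - 5 = -7)
M(s) = -7
q(T) = I*√3 (q(T) = √(-3) = I*√3)
q(r(-4))*M(12) + 57 = (I*√3)*(-7) + 57 = -7*I*√3 + 57 = 57 - 7*I*√3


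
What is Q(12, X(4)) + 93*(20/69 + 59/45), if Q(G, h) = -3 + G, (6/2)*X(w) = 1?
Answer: 54472/345 ≈ 157.89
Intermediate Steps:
X(w) = 1/3 (X(w) = (1/3)*1 = 1/3)
Q(12, X(4)) + 93*(20/69 + 59/45) = (-3 + 12) + 93*(20/69 + 59/45) = 9 + 93*(20*(1/69) + 59*(1/45)) = 9 + 93*(20/69 + 59/45) = 9 + 93*(1657/1035) = 9 + 51367/345 = 54472/345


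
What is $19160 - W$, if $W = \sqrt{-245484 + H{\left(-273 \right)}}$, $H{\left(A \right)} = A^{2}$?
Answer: $19160 - 3 i \sqrt{18995} \approx 19160.0 - 413.47 i$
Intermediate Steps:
$W = 3 i \sqrt{18995}$ ($W = \sqrt{-245484 + \left(-273\right)^{2}} = \sqrt{-245484 + 74529} = \sqrt{-170955} = 3 i \sqrt{18995} \approx 413.47 i$)
$19160 - W = 19160 - 3 i \sqrt{18995}$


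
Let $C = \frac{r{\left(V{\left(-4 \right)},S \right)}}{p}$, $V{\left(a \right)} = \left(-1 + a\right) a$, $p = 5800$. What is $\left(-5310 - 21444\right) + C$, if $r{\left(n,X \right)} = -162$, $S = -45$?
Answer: $- \frac{77586681}{2900} \approx -26754.0$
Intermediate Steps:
$V{\left(a \right)} = a \left(-1 + a\right)$
$C = - \frac{81}{2900}$ ($C = - \frac{162}{5800} = \left(-162\right) \frac{1}{5800} = - \frac{81}{2900} \approx -0.027931$)
$\left(-5310 - 21444\right) + C = \left(-5310 - 21444\right) - \frac{81}{2900} = -26754 - \frac{81}{2900} = - \frac{77586681}{2900}$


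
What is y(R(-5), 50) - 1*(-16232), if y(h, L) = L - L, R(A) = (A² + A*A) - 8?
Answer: 16232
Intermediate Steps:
R(A) = -8 + 2*A² (R(A) = (A² + A²) - 8 = 2*A² - 8 = -8 + 2*A²)
y(h, L) = 0
y(R(-5), 50) - 1*(-16232) = 0 - 1*(-16232) = 0 + 16232 = 16232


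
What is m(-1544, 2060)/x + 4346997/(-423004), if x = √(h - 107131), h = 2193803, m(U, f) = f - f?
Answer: -4346997/423004 ≈ -10.276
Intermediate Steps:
m(U, f) = 0
x = 4*√130417 (x = √(2193803 - 107131) = √2086672 = 4*√130417 ≈ 1444.5)
m(-1544, 2060)/x + 4346997/(-423004) = 0/((4*√130417)) + 4346997/(-423004) = 0*(√130417/521668) + 4346997*(-1/423004) = 0 - 4346997/423004 = -4346997/423004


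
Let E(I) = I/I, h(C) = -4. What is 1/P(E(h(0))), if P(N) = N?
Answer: 1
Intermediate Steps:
E(I) = 1
1/P(E(h(0))) = 1/1 = 1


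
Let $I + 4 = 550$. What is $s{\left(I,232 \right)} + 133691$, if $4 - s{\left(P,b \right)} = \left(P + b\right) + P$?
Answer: $132371$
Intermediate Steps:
$I = 546$ ($I = -4 + 550 = 546$)
$s{\left(P,b \right)} = 4 - b - 2 P$ ($s{\left(P,b \right)} = 4 - \left(\left(P + b\right) + P\right) = 4 - \left(b + 2 P\right) = 4 - b - 2 P$)
$s{\left(I,232 \right)} + 133691 = \left(4 - 232 - 1092\right) + 133691 = -1320 + 133691 = 132371$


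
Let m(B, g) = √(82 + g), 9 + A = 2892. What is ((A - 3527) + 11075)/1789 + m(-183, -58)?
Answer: 10431/1789 + 2*√6 ≈ 10.730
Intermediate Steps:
A = 2883 (A = -9 + 2892 = 2883)
((A - 3527) + 11075)/1789 + m(-183, -58) = ((2883 - 3527) + 11075)/1789 + √(82 - 58) = (-644 + 11075)*(1/1789) + √24 = 10431*(1/1789) + 2*√6 = 10431/1789 + 2*√6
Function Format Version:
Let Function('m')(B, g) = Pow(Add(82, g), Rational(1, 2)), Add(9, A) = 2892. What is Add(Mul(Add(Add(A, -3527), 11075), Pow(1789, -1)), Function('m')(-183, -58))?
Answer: Add(Rational(10431, 1789), Mul(2, Pow(6, Rational(1, 2)))) ≈ 10.730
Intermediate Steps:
A = 2883 (A = Add(-9, 2892) = 2883)
Add(Mul(Add(Add(A, -3527), 11075), Pow(1789, -1)), Function('m')(-183, -58)) = Add(Mul(Add(Add(2883, -3527), 11075), Pow(1789, -1)), Pow(Add(82, -58), Rational(1, 2))) = Add(Mul(Add(-644, 11075), Rational(1, 1789)), Pow(24, Rational(1, 2))) = Add(Mul(10431, Rational(1, 1789)), Mul(2, Pow(6, Rational(1, 2)))) = Add(Rational(10431, 1789), Mul(2, Pow(6, Rational(1, 2))))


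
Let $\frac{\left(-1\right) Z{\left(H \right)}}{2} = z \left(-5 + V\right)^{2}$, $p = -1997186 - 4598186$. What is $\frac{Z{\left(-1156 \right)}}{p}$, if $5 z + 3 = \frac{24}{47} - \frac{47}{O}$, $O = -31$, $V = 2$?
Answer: $- \frac{6381}{12011821255} \approx -5.3123 \cdot 10^{-7}$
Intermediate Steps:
$z = - \frac{1418}{7285}$ ($z = - \frac{3}{5} + \frac{\frac{24}{47} - \frac{47}{-31}}{5} = - \frac{3}{5} + \frac{24 \cdot \frac{1}{47} - - \frac{47}{31}}{5} = - \frac{3}{5} + \frac{\frac{24}{47} + \frac{47}{31}}{5} = - \frac{3}{5} + \frac{1}{5} \cdot \frac{2953}{1457} = - \frac{3}{5} + \frac{2953}{7285} = - \frac{1418}{7285} \approx -0.19465$)
$p = -6595372$
$Z{\left(H \right)} = \frac{25524}{7285}$ ($Z{\left(H \right)} = - 2 \left(- \frac{1418 \left(-5 + 2\right)^{2}}{7285}\right) = - 2 \left(- \frac{1418 \left(-3\right)^{2}}{7285}\right) = - 2 \left(\left(- \frac{1418}{7285}\right) 9\right) = \left(-2\right) \left(- \frac{12762}{7285}\right) = \frac{25524}{7285}$)
$\frac{Z{\left(-1156 \right)}}{p} = \frac{25524}{7285 \left(-6595372\right)} = \frac{25524}{7285} \left(- \frac{1}{6595372}\right) = - \frac{6381}{12011821255}$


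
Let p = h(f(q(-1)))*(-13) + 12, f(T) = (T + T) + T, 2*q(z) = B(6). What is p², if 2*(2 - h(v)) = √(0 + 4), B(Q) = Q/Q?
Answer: 1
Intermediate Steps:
B(Q) = 1
q(z) = ½ (q(z) = (½)*1 = ½)
f(T) = 3*T (f(T) = 2*T + T = 3*T)
h(v) = 1 (h(v) = 2 - √(0 + 4)/2 = 2 - √4/2 = 2 - ½*2 = 2 - 1 = 1)
p = -1 (p = 1*(-13) + 12 = -13 + 12 = -1)
p² = (-1)² = 1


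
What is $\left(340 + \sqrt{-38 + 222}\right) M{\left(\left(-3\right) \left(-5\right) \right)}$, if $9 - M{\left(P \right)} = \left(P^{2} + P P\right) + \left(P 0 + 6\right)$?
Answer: $-151980 - 894 \sqrt{46} \approx -1.5804 \cdot 10^{5}$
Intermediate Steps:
$M{\left(P \right)} = 3 - 2 P^{2}$ ($M{\left(P \right)} = 9 - \left(\left(P^{2} + P P\right) + \left(P 0 + 6\right)\right) = 9 - \left(\left(P^{2} + P^{2}\right) + \left(0 + 6\right)\right) = 9 - \left(2 P^{2} + 6\right) = 9 - \left(6 + 2 P^{2}\right) = 3 - 2 P^{2}$)
$\left(340 + \sqrt{-38 + 222}\right) M{\left(\left(-3\right) \left(-5\right) \right)} = \left(340 + \sqrt{-38 + 222}\right) \left(3 - 2 \left(\left(-3\right) \left(-5\right)\right)^{2}\right) = \left(340 + \sqrt{184}\right) \left(3 - 2 \cdot 15^{2}\right) = \left(340 + 2 \sqrt{46}\right) \left(3 - 450\right) = \left(340 + 2 \sqrt{46}\right) \left(-447\right) = -151980 - 894 \sqrt{46}$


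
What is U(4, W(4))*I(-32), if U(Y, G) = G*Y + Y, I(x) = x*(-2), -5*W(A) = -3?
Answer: 2048/5 ≈ 409.60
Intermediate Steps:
W(A) = ⅗ (W(A) = -⅕*(-3) = ⅗)
I(x) = -2*x
U(Y, G) = Y + G*Y
U(4, W(4))*I(-32) = (4*(1 + ⅗))*(-2*(-32)) = (4*(8/5))*64 = (32/5)*64 = 2048/5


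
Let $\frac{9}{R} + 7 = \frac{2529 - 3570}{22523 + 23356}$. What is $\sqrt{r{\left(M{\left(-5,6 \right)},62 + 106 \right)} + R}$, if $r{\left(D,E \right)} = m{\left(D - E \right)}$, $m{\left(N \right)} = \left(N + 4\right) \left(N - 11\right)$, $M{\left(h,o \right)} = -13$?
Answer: $\frac{3 \sqrt{43551989167890}}{107398} \approx 184.34$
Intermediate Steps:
$m{\left(N \right)} = \left(-11 + N\right) \left(4 + N\right)$ ($m{\left(N \right)} = \left(4 + N\right) \left(-11 + N\right) = \left(-11 + N\right) \left(4 + N\right)$)
$r{\left(D,E \right)} = -44 + \left(D - E\right)^{2} - 7 D + 7 E$ ($r{\left(D,E \right)} = -44 + \left(D - E\right)^{2} - 7 \left(D - E\right) = -44 + \left(D - E\right)^{2} - \left(- 7 E + 7 D\right) = -44 + \left(D - E\right)^{2} - 7 D + 7 E$)
$R = - \frac{137637}{107398}$ ($R = \frac{9}{-7 + \frac{2529 - 3570}{22523 + 23356}} = \frac{9}{-7 - \frac{1041}{45879}} = \frac{9}{-7 - \frac{347}{15293}} = \frac{9}{- \frac{107398}{15293}} = 9 \left(- \frac{15293}{107398}\right) = - \frac{137637}{107398} \approx -1.2816$)
$\sqrt{r{\left(M{\left(-5,6 \right)},62 + 106 \right)} + R} = \sqrt{\left(-44 + \left(-13 - \left(62 + 106\right)\right)^{2} - -91 + 7 \left(62 + 106\right)\right) - \frac{137637}{107398}} = \sqrt{\left(-44 + \left(-13 - 168\right)^{2} + 91 + 7 \cdot 168\right) - \frac{137637}{107398}} = \sqrt{\left(-44 + \left(-13 - 168\right)^{2} + 91 + 1176\right) - \frac{137637}{107398}} = \sqrt{\left(-44 + \left(-181\right)^{2} + 91 + 1176\right) - \frac{137637}{107398}} = \sqrt{\left(-44 + 32761 + 91 + 1176\right) - \frac{137637}{107398}} = \sqrt{33984 - \frac{137637}{107398}} = \sqrt{\frac{3649675995}{107398}} = \frac{3 \sqrt{43551989167890}}{107398}$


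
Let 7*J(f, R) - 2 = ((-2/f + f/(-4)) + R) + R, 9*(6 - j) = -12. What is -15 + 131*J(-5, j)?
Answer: 19667/60 ≈ 327.78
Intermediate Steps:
j = 22/3 (j = 6 - ⅑*(-12) = 6 + 4/3 = 22/3 ≈ 7.3333)
J(f, R) = 2/7 - 2/(7*f) - f/28 + 2*R/7 (J(f, R) = 2/7 + (((-2/f + f/(-4)) + R) + R)/7 = 2/7 + (((-2/f + f*(-¼)) + R) + R)/7 = 2/7 + (((-2/f - f/4) + R) + R)/7 = 2/7 + ((R - 2/f - f/4) + R)/7 = 2/7 + (-2/f + 2*R - f/4)/7 = 2/7 + (-2/(7*f) - f/28 + 2*R/7) = 2/7 - 2/(7*f) - f/28 + 2*R/7)
-15 + 131*J(-5, j) = -15 + 131*((1/28)*(-8 - 5*(8 - 1*(-5) + 8*(22/3)))/(-5)) = -15 + 131*((1/28)*(-⅕)*(-8 - 5*(8 + 5 + 176/3))) = -15 + 131*((1/28)*(-⅕)*(-8 - 5*215/3)) = -15 + 131*((1/28)*(-⅕)*(-8 - 1075/3)) = -15 + 131*((1/28)*(-⅕)*(-1099/3)) = -15 + 131*(157/60) = -15 + 20567/60 = 19667/60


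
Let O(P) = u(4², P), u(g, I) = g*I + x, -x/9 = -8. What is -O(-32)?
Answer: 440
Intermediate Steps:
x = 72 (x = -9*(-8) = 72)
u(g, I) = 72 + I*g (u(g, I) = g*I + 72 = I*g + 72 = 72 + I*g)
O(P) = 72 + 16*P (O(P) = 72 + P*4² = 72 + P*16 = 72 + 16*P)
-O(-32) = -(72 + 16*(-32)) = -(72 - 512) = -1*(-440) = 440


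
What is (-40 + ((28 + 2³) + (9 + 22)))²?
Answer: 729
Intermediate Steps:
(-40 + ((28 + 2³) + (9 + 22)))² = (-40 + ((28 + 8) + 31))² = (-40 + (36 + 31))² = (-40 + 67)² = 27² = 729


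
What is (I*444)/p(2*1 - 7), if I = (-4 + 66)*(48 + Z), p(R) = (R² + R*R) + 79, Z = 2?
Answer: 458800/43 ≈ 10670.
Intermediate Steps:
p(R) = 79 + 2*R² (p(R) = (R² + R²) + 79 = 2*R² + 79 = 79 + 2*R²)
I = 3100 (I = (-4 + 66)*(48 + 2) = 62*50 = 3100)
(I*444)/p(2*1 - 7) = (3100*444)/(79 + 2*(2*1 - 7)²) = 1376400/(79 + 2*(2 - 7)²) = 1376400/(79 + 2*(-5)²) = 1376400/(79 + 2*25) = 1376400/(79 + 50) = 1376400/129 = 1376400*(1/129) = 458800/43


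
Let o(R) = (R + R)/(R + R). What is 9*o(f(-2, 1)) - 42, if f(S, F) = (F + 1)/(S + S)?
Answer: -33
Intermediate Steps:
f(S, F) = (1 + F)/(2*S) (f(S, F) = (1 + F)/((2*S)) = (1 + F)*(1/(2*S)) = (1 + F)/(2*S))
o(R) = 1 (o(R) = (2*R)/((2*R)) = (2*R)*(1/(2*R)) = 1)
9*o(f(-2, 1)) - 42 = 9*1 - 42 = 9 - 42 = -33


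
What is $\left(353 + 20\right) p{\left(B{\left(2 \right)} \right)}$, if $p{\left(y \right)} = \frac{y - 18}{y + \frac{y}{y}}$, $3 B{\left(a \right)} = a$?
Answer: $- \frac{19396}{5} \approx -3879.2$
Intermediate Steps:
$B{\left(a \right)} = \frac{a}{3}$
$p{\left(y \right)} = \frac{-18 + y}{1 + y}$ ($p{\left(y \right)} = \frac{-18 + y}{y + 1} = \frac{-18 + y}{1 + y}$)
$\left(353 + 20\right) p{\left(B{\left(2 \right)} \right)} = \left(353 + 20\right) \frac{-18 + \frac{1}{3} \cdot 2}{1 + \frac{1}{3} \cdot 2} = 373 \frac{-18 + \frac{2}{3}}{1 + \frac{2}{3}} = 373 \frac{1}{\frac{5}{3}} \left(- \frac{52}{3}\right) = 373 \cdot \frac{3}{5} \left(- \frac{52}{3}\right) = 373 \left(- \frac{52}{5}\right) = - \frac{19396}{5}$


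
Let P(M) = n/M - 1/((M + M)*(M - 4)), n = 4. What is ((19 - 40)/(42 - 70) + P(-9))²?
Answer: 2209/24336 ≈ 0.090771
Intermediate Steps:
P(M) = 4/M - 1/(2*M*(-4 + M)) (P(M) = 4/M - 1/((M + M)*(M - 4)) = 4/M - 1/((2*M)*(-4 + M)) = 4/M - 1/(2*M*(-4 + M)))
((19 - 40)/(42 - 70) + P(-9))² = ((19 - 40)/(42 - 70) + (½)*(-33 + 8*(-9))/(-9*(-4 - 9)))² = (-21/(-28) + (½)*(-⅑)*(-33 - 72)/(-13))² = (-21*(-1/28) + (½)*(-⅑)*(-1/13)*(-105))² = (¾ - 35/78)² = (47/156)² = 2209/24336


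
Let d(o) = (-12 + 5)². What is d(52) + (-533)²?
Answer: 284138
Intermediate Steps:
d(o) = 49 (d(o) = (-7)² = 49)
d(52) + (-533)² = 49 + (-533)² = 49 + 284089 = 284138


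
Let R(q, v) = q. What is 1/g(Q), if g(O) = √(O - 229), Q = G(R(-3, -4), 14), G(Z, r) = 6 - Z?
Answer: -I*√55/110 ≈ -0.06742*I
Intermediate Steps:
Q = 9 (Q = 6 - 1*(-3) = 6 + 3 = 9)
g(O) = √(-229 + O)
1/g(Q) = 1/(√(-229 + 9)) = 1/(√(-220)) = 1/(2*I*√55) = -I*√55/110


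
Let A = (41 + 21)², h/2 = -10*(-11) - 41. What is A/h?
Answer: 1922/69 ≈ 27.855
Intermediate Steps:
h = 138 (h = 2*(-10*(-11) - 41) = 2*(110 - 41) = 2*69 = 138)
A = 3844 (A = 62² = 3844)
A/h = 3844/138 = 3844*(1/138) = 1922/69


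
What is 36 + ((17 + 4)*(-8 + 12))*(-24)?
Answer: -1980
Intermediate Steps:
36 + ((17 + 4)*(-8 + 12))*(-24) = 36 + (21*4)*(-24) = 36 + 84*(-24) = 36 - 2016 = -1980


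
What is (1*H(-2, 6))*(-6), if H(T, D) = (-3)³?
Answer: 162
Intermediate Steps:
H(T, D) = -27
(1*H(-2, 6))*(-6) = (1*(-27))*(-6) = -27*(-6) = 162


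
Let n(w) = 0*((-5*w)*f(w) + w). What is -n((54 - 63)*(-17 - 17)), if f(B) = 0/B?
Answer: 0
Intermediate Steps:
f(B) = 0
n(w) = 0 (n(w) = 0*(-5*w*0 + w) = 0*(0 + w) = 0*w = 0)
-n((54 - 63)*(-17 - 17)) = -1*0 = 0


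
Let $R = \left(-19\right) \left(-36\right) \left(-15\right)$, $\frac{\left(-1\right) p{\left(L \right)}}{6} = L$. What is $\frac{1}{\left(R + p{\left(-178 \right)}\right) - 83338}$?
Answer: $- \frac{1}{92530} \approx -1.0807 \cdot 10^{-5}$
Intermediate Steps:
$p{\left(L \right)} = - 6 L$
$R = -10260$ ($R = 684 \left(-15\right) = -10260$)
$\frac{1}{\left(R + p{\left(-178 \right)}\right) - 83338} = \frac{1}{\left(-10260 - -1068\right) - 83338} = \frac{1}{\left(-10260 + 1068\right) - 83338} = \frac{1}{-9192 - 83338} = \frac{1}{-92530} = - \frac{1}{92530}$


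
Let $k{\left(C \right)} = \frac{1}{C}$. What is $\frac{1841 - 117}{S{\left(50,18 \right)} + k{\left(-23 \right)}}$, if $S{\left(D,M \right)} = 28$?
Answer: $\frac{39652}{643} \approx 61.667$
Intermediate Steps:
$\frac{1841 - 117}{S{\left(50,18 \right)} + k{\left(-23 \right)}} = \frac{1841 - 117}{28 + \frac{1}{-23}} = \frac{1724}{28 - \frac{1}{23}} = \frac{1724}{\frac{643}{23}} = 1724 \cdot \frac{23}{643} = \frac{39652}{643}$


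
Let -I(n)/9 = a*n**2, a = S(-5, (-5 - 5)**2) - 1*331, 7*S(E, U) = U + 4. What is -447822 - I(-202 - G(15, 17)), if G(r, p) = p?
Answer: -958373991/7 ≈ -1.3691e+8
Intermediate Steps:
S(E, U) = 4/7 + U/7 (S(E, U) = (U + 4)/7 = (4 + U)/7 = 4/7 + U/7)
a = -2213/7 (a = (4/7 + (-5 - 5)**2/7) - 1*331 = (4/7 + (1/7)*(-10)**2) - 331 = (4/7 + (1/7)*100) - 331 = (4/7 + 100/7) - 331 = 104/7 - 331 = -2213/7 ≈ -316.14)
I(n) = 19917*n**2/7 (I(n) = -(-19917)*n**2/7 = 19917*n**2/7)
-447822 - I(-202 - G(15, 17)) = -447822 - 19917*(-202 - 1*17)**2/7 = -447822 - 19917*(-202 - 17)**2/7 = -447822 - 19917*(-219)**2/7 = -447822 - 19917*47961/7 = -447822 - 1*955239237/7 = -447822 - 955239237/7 = -958373991/7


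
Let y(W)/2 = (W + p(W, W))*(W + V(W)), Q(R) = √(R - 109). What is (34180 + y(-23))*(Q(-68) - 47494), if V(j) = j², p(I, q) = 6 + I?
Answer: 299212200 - 6300*I*√177 ≈ 2.9921e+8 - 83816.0*I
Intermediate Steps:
Q(R) = √(-109 + R)
y(W) = 2*(6 + 2*W)*(W + W²) (y(W) = 2*((W + (6 + W))*(W + W²)) = 2*((6 + 2*W)*(W + W²)) = 2*(6 + 2*W)*(W + W²))
(34180 + y(-23))*(Q(-68) - 47494) = (34180 + 4*(-23)*(3 + (-23)² + 4*(-23)))*(√(-109 - 68) - 47494) = (34180 + 4*(-23)*(3 + 529 - 92))*(√(-177) - 47494) = (34180 + 4*(-23)*440)*(I*√177 - 47494) = (34180 - 40480)*(-47494 + I*√177) = -6300*(-47494 + I*√177) = 299212200 - 6300*I*√177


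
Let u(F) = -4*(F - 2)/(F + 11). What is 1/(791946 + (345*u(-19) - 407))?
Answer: 2/1575833 ≈ 1.2692e-6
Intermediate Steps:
u(F) = -4*(-2 + F)/(11 + F)
1/(791946 + (345*u(-19) - 407)) = 1/(791946 + (345*(4*(2 - 1*(-19))/(11 - 19)) - 407)) = 1/(791946 + (345*(4*(2 + 19)/(-8)) - 407)) = 1/(791946 + (345*(4*(-⅛)*21) - 407)) = 1/(791946 + (345*(-21/2) - 407)) = 1/(791946 + (-7245/2 - 407)) = 1/(791946 - 8059/2) = 1/(1575833/2) = 2/1575833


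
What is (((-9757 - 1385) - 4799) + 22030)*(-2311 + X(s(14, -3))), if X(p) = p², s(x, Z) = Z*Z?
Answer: -13578470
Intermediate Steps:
s(x, Z) = Z²
(((-9757 - 1385) - 4799) + 22030)*(-2311 + X(s(14, -3))) = (((-9757 - 1385) - 4799) + 22030)*(-2311 + ((-3)²)²) = ((-11142 - 4799) + 22030)*(-2311 + 9²) = (-15941 + 22030)*(-2311 + 81) = 6089*(-2230) = -13578470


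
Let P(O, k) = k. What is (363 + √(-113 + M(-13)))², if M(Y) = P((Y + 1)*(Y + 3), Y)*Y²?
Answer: (363 + I*√2310)² ≈ 1.2946e+5 + 34893.0*I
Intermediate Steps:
M(Y) = Y³ (M(Y) = Y*Y² = Y³)
(363 + √(-113 + M(-13)))² = (363 + √(-113 + (-13)³))² = (363 + √(-113 - 2197))² = (363 + √(-2310))² = (363 + I*√2310)²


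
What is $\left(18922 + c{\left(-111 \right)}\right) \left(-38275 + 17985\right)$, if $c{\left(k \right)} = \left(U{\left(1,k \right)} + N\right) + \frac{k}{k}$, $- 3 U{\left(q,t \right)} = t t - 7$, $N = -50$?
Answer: $- \frac{898948450}{3} \approx -2.9965 \cdot 10^{8}$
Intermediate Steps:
$U{\left(q,t \right)} = \frac{7}{3} - \frac{t^{2}}{3}$ ($U{\left(q,t \right)} = - \frac{t t - 7}{3} = - \frac{t^{2} - 7}{3} = - \frac{-7 + t^{2}}{3} = \frac{7}{3} - \frac{t^{2}}{3}$)
$c{\left(k \right)} = - \frac{140}{3} - \frac{k^{2}}{3}$ ($c{\left(k \right)} = \left(\left(\frac{7}{3} - \frac{k^{2}}{3}\right) - 50\right) + \frac{k}{k} = \left(- \frac{143}{3} - \frac{k^{2}}{3}\right) + 1 = - \frac{140}{3} - \frac{k^{2}}{3}$)
$\left(18922 + c{\left(-111 \right)}\right) \left(-38275 + 17985\right) = \left(18922 - \left(\frac{140}{3} + \frac{\left(-111\right)^{2}}{3}\right)\right) \left(-38275 + 17985\right) = \left(18922 - \frac{12461}{3}\right) \left(-20290\right) = \frac{44305}{3} \left(-20290\right) = - \frac{898948450}{3}$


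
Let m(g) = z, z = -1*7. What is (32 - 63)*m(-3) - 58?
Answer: 159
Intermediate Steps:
z = -7
m(g) = -7
(32 - 63)*m(-3) - 58 = (32 - 63)*(-7) - 58 = -31*(-7) - 58 = 217 - 58 = 159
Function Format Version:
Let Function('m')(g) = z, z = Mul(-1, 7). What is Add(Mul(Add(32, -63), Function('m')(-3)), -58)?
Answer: 159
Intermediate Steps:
z = -7
Function('m')(g) = -7
Add(Mul(Add(32, -63), Function('m')(-3)), -58) = Add(Mul(Add(32, -63), -7), -58) = Add(Mul(-31, -7), -58) = Add(217, -58) = 159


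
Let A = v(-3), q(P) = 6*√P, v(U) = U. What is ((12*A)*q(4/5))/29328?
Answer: -9*√5/3055 ≈ -0.0065874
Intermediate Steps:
A = -3
((12*A)*q(4/5))/29328 = ((12*(-3))*(6*√(4/5)))/29328 = -216*√(4*(⅕))*(1/29328) = -216*√(⅘)*(1/29328) = -216*2*√5/5*(1/29328) = -432*√5/5*(1/29328) = -9*√5/3055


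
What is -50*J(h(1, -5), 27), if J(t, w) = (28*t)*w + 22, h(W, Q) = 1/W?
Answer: -38900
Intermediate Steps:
J(t, w) = 22 + 28*t*w (J(t, w) = 28*t*w + 22 = 22 + 28*t*w)
-50*J(h(1, -5), 27) = -50*(22 + 28*27/1) = -50*(22 + 28*1*27) = -50*(22 + 756) = -50*778 = -38900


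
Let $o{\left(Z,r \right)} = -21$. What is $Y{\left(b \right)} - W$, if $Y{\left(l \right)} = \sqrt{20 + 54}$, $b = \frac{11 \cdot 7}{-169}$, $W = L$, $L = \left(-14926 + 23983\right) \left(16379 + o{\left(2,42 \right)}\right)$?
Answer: $-148154406 + \sqrt{74} \approx -1.4815 \cdot 10^{8}$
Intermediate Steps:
$L = 148154406$ ($L = \left(-14926 + 23983\right) \left(16379 - 21\right) = 9057 \cdot 16358 = 148154406$)
$W = 148154406$
$b = - \frac{77}{169}$ ($b = 77 \left(- \frac{1}{169}\right) = - \frac{77}{169} \approx -0.45562$)
$Y{\left(l \right)} = \sqrt{74}$
$Y{\left(b \right)} - W = \sqrt{74} - 148154406 = -148154406 + \sqrt{74}$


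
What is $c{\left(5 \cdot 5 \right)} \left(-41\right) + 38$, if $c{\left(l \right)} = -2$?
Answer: $120$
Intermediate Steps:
$c{\left(5 \cdot 5 \right)} \left(-41\right) + 38 = \left(-2\right) \left(-41\right) + 38 = 82 + 38 = 120$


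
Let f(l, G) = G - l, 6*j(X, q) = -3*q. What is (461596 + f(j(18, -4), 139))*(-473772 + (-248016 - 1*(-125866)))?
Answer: -275156852826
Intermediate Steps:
j(X, q) = -q/2 (j(X, q) = (-3*q)/6 = -q/2)
(461596 + f(j(18, -4), 139))*(-473772 + (-248016 - 1*(-125866))) = (461596 + (139 - (-1)*(-4)/2))*(-473772 + (-248016 - 1*(-125866))) = (461596 + (139 - 1*2))*(-473772 + (-248016 + 125866)) = (461596 + (139 - 2))*(-473772 - 122150) = (461596 + 137)*(-595922) = 461733*(-595922) = -275156852826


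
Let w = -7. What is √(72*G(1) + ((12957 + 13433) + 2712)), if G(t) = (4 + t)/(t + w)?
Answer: √29042 ≈ 170.42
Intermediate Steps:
G(t) = (4 + t)/(-7 + t) (G(t) = (4 + t)/(t - 7) = (4 + t)/(-7 + t))
√(72*G(1) + ((12957 + 13433) + 2712)) = √(72*((4 + 1)/(-7 + 1)) + ((12957 + 13433) + 2712)) = √(72*(5/(-6)) + (26390 + 2712)) = √(72*(-⅙*5) + 29102) = √(72*(-⅚) + 29102) = √(-60 + 29102) = √29042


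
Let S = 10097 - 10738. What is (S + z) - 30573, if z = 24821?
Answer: -6393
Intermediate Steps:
S = -641
(S + z) - 30573 = (-641 + 24821) - 30573 = 24180 - 30573 = -6393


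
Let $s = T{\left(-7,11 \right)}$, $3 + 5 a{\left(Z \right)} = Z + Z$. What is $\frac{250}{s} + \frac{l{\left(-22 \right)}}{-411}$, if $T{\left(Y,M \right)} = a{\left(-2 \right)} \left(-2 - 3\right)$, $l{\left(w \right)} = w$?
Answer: $\frac{102904}{2877} \approx 35.768$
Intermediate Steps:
$a{\left(Z \right)} = - \frac{3}{5} + \frac{2 Z}{5}$ ($a{\left(Z \right)} = - \frac{3}{5} + \frac{Z + Z}{5} = - \frac{3}{5} + \frac{2 Z}{5}$)
$T{\left(Y,M \right)} = 7$ ($T{\left(Y,M \right)} = \left(- \frac{3}{5} + \frac{2}{5} \left(-2\right)\right) \left(-2 - 3\right) = \left(- \frac{3}{5} - \frac{4}{5}\right) \left(-5\right) = \left(- \frac{7}{5}\right) \left(-5\right) = 7$)
$s = 7$
$\frac{250}{s} + \frac{l{\left(-22 \right)}}{-411} = \frac{250}{7} - \frac{22}{-411} = 250 \cdot \frac{1}{7} - - \frac{22}{411} = \frac{250}{7} + \frac{22}{411} = \frac{102904}{2877}$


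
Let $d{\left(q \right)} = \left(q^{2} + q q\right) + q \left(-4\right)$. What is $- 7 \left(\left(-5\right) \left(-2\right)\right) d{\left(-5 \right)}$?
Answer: $-4900$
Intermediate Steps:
$d{\left(q \right)} = - 4 q + 2 q^{2}$ ($d{\left(q \right)} = \left(q^{2} + q^{2}\right) - 4 q = 2 q^{2} - 4 q = - 4 q + 2 q^{2}$)
$- 7 \left(\left(-5\right) \left(-2\right)\right) d{\left(-5 \right)} = - 7 \left(\left(-5\right) \left(-2\right)\right) 2 \left(-5\right) \left(-2 - 5\right) = \left(-7\right) 10 \cdot 2 \left(-5\right) \left(-7\right) = \left(-70\right) 70 = -4900$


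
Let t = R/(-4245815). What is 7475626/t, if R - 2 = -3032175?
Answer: 31740125005190/3032173 ≈ 1.0468e+7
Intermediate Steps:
R = -3032173 (R = 2 - 3032175 = -3032173)
t = 3032173/4245815 (t = -3032173/(-4245815) = -3032173*(-1/4245815) = 3032173/4245815 ≈ 0.71416)
7475626/t = 7475626/(3032173/4245815) = 7475626*(4245815/3032173) = 31740125005190/3032173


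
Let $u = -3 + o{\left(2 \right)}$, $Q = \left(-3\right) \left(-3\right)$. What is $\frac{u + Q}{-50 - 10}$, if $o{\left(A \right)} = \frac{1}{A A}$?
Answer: $- \frac{5}{48} \approx -0.10417$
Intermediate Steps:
$Q = 9$
$o{\left(A \right)} = \frac{1}{A^{2}}$
$u = - \frac{11}{4}$ ($u = -3 + \frac{1}{4} = - \frac{11}{4} \approx -2.75$)
$\frac{u + Q}{-50 - 10} = \frac{- \frac{11}{4} + 9}{-50 - 10} = \frac{25}{4 \left(-60\right)} = \frac{25}{4} \left(- \frac{1}{60}\right) = - \frac{5}{48}$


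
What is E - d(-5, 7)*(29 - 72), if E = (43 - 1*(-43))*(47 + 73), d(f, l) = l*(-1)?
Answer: 10019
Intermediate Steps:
d(f, l) = -l
E = 10320 (E = (43 + 43)*120 = 86*120 = 10320)
E - d(-5, 7)*(29 - 72) = 10320 - (-1*7)*(29 - 72) = 10320 - (-7)*(-43) = 10320 - 1*301 = 10320 - 301 = 10019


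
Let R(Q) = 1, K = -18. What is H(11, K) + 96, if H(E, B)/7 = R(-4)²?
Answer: 103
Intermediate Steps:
H(E, B) = 7 (H(E, B) = 7*1² = 7*1 = 7)
H(11, K) + 96 = 7 + 96 = 103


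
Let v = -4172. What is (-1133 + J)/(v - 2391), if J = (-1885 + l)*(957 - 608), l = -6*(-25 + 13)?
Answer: 633870/6563 ≈ 96.582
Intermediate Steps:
l = 72 (l = -6*(-12) = 72)
J = -632737 (J = (-1885 + 72)*(957 - 608) = -1813*349 = -632737)
(-1133 + J)/(v - 2391) = (-1133 - 632737)/(-4172 - 2391) = -633870/(-6563) = -633870*(-1/6563) = 633870/6563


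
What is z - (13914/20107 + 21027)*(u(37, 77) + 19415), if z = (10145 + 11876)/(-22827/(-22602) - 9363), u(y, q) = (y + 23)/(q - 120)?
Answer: -24894723964313424899329/60983103785033 ≈ -4.0822e+8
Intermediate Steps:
u(y, q) = (23 + y)/(-120 + q)
z = -165906214/70533233 (z = 22021/(-22827*(-1/22602) - 9363) = 22021/(7609/7534 - 9363) = 22021/(-70533233/7534) = 22021*(-7534/70533233) = -165906214/70533233 ≈ -2.3522)
z - (13914/20107 + 21027)*(u(37, 77) + 19415) = -165906214/70533233 - (13914/20107 + 21027)*((23 + 37)/(-120 + 77) + 19415) = -165906214/70533233 - (13914*(1/20107) + 21027)*(60/(-43) + 19415) = -165906214/70533233 - (13914/20107 + 21027)*(-1/43*60 + 19415) = -165906214/70533233 - 422803803*(-60/43 + 19415)/20107 = -165906214/70533233 - 422803803*834785/(20107*43) = -165906214/70533233 - 1*352950272687355/864601 = -165906214/70533233 - 352950272687355/864601 = -24894723964313424899329/60983103785033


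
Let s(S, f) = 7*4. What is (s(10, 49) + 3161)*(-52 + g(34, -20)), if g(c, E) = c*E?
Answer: -2334348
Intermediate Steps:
s(S, f) = 28
g(c, E) = E*c
(s(10, 49) + 3161)*(-52 + g(34, -20)) = (28 + 3161)*(-52 - 20*34) = 3189*(-52 - 680) = 3189*(-732) = -2334348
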